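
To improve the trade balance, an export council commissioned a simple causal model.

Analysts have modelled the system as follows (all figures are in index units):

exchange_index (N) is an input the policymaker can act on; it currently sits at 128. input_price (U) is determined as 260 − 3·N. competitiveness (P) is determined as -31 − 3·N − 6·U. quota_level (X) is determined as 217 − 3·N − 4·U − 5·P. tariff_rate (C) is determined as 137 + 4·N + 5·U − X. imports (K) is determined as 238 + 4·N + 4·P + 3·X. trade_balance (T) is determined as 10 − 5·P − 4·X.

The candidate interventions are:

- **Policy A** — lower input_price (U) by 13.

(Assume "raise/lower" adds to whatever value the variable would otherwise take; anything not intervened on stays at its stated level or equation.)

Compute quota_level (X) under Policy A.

-1654

Policy A (U − 13):
  N = 128
  U = 260 − 3·128 (−13 from intervention) = -137
  P = -31 − 3·128 − 6·(-137) = 407
  X = 217 − 3·128 − 4·(-137) − 5·407 = -1654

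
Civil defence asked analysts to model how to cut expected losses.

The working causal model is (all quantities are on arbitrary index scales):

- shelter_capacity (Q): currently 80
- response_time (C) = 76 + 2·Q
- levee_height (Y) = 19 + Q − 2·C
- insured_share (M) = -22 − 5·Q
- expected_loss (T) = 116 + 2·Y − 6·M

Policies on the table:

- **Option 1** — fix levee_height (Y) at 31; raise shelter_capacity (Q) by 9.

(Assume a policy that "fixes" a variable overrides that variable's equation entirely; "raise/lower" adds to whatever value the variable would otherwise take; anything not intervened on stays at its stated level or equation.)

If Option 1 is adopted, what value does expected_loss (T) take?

Option 1 (Y := 31, Q + 9):
  Q = 80 + 9 = 89
  C = 76 + 2·89 = 254
  Y = 31
  M = -22 − 5·89 = -467
  T = 116 + 2·31 − 6·(-467) = 2980

2980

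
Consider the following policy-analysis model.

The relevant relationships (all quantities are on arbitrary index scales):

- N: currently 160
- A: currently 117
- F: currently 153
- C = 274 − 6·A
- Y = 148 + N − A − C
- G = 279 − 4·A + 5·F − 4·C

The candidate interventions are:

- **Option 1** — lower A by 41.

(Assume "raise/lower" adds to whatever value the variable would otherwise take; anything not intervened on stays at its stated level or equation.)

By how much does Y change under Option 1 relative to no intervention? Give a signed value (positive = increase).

Baseline:
  N = 160
  A = 117
  C = 274 − 6·117 = -428
  Y = 148 + 160 − 117 − (-428) = 619
Option 1 (A − 41):
  N = 160
  A = 117 − 41 = 76
  C = 274 − 6·76 = -182
  Y = 148 + 160 − 76 − (-182) = 414
Change in Y: 414 − 619 = -205

-205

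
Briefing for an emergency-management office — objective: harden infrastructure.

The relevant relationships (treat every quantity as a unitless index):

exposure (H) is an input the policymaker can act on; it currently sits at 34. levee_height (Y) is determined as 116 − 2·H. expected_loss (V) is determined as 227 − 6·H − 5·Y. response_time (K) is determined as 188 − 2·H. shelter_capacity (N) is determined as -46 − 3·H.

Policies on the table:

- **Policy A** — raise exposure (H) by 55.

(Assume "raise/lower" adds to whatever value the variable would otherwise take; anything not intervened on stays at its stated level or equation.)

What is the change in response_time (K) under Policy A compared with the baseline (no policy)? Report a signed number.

Baseline:
  H = 34
  K = 188 − 2·34 = 120
Policy A (H + 55):
  H = 34 + 55 = 89
  K = 188 − 2·89 = 10
Change in K: 10 − 120 = -110

-110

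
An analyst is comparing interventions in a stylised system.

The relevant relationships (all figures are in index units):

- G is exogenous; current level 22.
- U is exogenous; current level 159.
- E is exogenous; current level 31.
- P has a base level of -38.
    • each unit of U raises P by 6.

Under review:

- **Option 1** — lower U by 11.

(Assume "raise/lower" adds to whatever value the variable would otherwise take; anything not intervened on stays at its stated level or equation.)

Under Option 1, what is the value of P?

Option 1 (U − 11):
  U = 159 − 11 = 148
  P = -38 + 6·148 = 850

850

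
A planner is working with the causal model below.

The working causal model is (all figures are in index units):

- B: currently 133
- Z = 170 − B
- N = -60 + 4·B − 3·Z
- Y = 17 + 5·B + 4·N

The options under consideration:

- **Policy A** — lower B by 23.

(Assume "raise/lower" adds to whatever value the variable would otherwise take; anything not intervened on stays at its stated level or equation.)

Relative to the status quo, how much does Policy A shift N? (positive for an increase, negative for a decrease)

-161

Baseline:
  B = 133
  Z = 170 − 133 = 37
  N = -60 + 4·133 − 3·37 = 361
Policy A (B − 23):
  B = 133 − 23 = 110
  Z = 170 − 110 = 60
  N = -60 + 4·110 − 3·60 = 200
Change in N: 200 − 361 = -161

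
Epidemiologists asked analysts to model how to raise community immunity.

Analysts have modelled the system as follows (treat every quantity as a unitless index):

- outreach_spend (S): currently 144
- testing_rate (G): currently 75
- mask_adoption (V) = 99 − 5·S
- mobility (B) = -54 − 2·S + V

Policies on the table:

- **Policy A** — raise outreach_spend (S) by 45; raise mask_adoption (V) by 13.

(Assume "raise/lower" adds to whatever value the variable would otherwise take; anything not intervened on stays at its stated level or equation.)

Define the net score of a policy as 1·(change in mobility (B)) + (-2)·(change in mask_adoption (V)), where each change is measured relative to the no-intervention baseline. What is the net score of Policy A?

Baseline:
  S = 144
  V = 99 − 5·144 = -621
  B = -54 − 2·144 + (-621) = -963
Policy A (S + 45, V + 13):
  S = 144 + 45 = 189
  V = 99 − 5·189 (+13 from intervention) = -833
  B = -54 − 2·189 + (-833) = -1265
ΔB = -1265 − (-963) = -302; ΔV = -833 − (-621) = -212
Score = 1·(-302) + (-2)·(-212) = 122

122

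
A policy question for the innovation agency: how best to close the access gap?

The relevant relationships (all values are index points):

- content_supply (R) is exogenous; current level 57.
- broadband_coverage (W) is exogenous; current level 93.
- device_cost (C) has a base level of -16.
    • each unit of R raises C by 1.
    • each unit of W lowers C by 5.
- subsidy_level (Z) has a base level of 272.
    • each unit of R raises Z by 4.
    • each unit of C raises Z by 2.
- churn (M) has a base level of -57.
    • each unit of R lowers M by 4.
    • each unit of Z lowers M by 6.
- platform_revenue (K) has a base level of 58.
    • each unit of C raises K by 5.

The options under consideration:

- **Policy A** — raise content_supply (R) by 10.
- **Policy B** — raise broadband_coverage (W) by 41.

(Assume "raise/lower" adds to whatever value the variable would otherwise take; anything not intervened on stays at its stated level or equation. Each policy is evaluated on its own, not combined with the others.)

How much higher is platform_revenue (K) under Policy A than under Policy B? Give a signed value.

Policy A (R + 10):
  R = 57 + 10 = 67
  W = 93
  C = -16 + 67 − 5·93 = -414
  K = 58 + 5·(-414) = -2012
Policy B (W + 41):
  R = 57
  W = 93 + 41 = 134
  C = -16 + 57 − 5·134 = -629
  K = 58 + 5·(-629) = -3087
K: -2012 − (-3087) = 1075

1075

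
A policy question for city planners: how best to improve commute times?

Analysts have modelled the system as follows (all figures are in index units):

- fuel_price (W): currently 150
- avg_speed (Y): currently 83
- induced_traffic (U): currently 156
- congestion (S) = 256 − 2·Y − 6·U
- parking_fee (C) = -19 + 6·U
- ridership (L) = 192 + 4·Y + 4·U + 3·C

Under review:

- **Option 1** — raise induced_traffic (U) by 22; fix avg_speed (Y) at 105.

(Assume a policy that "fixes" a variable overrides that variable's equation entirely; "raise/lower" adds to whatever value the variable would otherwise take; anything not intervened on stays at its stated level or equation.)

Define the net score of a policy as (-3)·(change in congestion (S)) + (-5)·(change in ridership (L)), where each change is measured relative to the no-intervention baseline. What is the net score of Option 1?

-2332

Baseline:
  Y = 83
  U = 156
  S = 256 − 2·83 − 6·156 = -846
  C = -19 + 6·156 = 917
  L = 192 + 4·83 + 4·156 + 3·917 = 3899
Option 1 (U + 22, Y := 105):
  Y = 105
  U = 156 + 22 = 178
  S = 256 − 2·105 − 6·178 = -1022
  C = -19 + 6·178 = 1049
  L = 192 + 4·105 + 4·178 + 3·1049 = 4471
ΔS = -1022 − (-846) = -176; ΔL = 4471 − 3899 = 572
Score = (-3)·(-176) + (-5)·572 = -2332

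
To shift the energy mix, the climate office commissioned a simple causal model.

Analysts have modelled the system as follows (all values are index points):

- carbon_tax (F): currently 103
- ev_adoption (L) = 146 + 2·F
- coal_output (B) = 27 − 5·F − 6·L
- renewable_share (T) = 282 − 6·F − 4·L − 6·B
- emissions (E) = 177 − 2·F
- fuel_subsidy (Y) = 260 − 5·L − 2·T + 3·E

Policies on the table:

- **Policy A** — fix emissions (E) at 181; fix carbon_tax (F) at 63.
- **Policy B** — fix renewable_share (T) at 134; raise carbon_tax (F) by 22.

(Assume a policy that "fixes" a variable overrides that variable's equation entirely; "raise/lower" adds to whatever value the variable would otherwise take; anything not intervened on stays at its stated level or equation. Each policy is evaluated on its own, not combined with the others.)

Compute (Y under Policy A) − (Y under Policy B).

-19022

Policy A (E := 181, F := 63):
  F = 63
  L = 146 + 2·63 = 272
  B = 27 − 5·63 − 6·272 = -1920
  T = 282 − 6·63 − 4·272 − 6·(-1920) = 10336
  E = 181
  Y = 260 − 5·272 − 2·10336 + 3·181 = -21229
Policy B (T := 134, F + 22):
  F = 103 + 22 = 125
  L = 146 + 2·125 = 396
  B = 27 − 5·125 − 6·396 = -2974
  T = 134
  E = 177 − 2·125 = -73
  Y = 260 − 5·396 − 2·134 + 3·(-73) = -2207
Y: -21229 − (-2207) = -19022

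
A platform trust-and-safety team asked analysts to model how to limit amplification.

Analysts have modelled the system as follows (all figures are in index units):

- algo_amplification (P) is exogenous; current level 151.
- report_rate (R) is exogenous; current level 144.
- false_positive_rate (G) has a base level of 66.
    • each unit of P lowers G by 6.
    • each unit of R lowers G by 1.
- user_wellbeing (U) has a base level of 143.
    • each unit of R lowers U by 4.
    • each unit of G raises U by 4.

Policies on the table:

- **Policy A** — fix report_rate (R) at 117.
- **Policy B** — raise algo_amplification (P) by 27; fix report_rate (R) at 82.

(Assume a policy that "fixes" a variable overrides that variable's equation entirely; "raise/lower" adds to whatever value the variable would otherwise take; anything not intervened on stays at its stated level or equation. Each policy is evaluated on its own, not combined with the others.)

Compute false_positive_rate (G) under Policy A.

-957

Policy A (R := 117):
  P = 151
  R = 117
  G = 66 − 6·151 − 117 = -957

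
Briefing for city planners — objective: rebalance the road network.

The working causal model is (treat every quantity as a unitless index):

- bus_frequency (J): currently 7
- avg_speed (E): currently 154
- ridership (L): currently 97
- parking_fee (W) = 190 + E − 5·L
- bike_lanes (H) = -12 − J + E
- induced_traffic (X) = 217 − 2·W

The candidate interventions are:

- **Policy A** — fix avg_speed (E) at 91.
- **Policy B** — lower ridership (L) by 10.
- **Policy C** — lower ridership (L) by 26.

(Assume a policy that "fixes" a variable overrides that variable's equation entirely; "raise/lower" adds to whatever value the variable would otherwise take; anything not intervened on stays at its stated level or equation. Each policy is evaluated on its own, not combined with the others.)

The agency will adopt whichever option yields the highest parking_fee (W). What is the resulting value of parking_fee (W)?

Policy A (E := 91):
  E = 91
  L = 97
  W = 190 + 91 − 5·97 = -204
Policy B (L − 10):
  E = 154
  L = 97 − 10 = 87
  W = 190 + 154 − 5·87 = -91
Policy C (L − 26):
  E = 154
  L = 97 − 26 = 71
  W = 190 + 154 − 5·71 = -11
Comparing — Policy A: W=-204, Policy B: W=-91, Policy C: W=-11. Highest is -11 (Policy C).

-11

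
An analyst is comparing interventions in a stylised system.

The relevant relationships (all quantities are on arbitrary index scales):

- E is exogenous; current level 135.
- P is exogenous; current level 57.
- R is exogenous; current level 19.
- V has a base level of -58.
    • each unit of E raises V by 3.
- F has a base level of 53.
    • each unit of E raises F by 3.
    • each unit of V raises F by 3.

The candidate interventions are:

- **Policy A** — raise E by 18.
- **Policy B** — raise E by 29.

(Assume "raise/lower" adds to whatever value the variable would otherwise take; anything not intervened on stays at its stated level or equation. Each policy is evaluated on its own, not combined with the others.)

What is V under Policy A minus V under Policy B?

-33

Policy A (E + 18):
  E = 135 + 18 = 153
  V = -58 + 3·153 = 401
Policy B (E + 29):
  E = 135 + 29 = 164
  V = -58 + 3·164 = 434
V: 401 − 434 = -33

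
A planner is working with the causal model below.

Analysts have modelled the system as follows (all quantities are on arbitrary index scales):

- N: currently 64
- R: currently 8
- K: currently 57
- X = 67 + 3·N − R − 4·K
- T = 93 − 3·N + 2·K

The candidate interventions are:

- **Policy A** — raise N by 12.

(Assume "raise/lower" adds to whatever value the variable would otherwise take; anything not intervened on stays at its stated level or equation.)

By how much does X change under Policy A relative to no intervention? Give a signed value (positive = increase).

Baseline:
  N = 64
  R = 8
  K = 57
  X = 67 + 3·64 − 8 − 4·57 = 23
Policy A (N + 12):
  N = 64 + 12 = 76
  R = 8
  K = 57
  X = 67 + 3·76 − 8 − 4·57 = 59
Change in X: 59 − 23 = 36

36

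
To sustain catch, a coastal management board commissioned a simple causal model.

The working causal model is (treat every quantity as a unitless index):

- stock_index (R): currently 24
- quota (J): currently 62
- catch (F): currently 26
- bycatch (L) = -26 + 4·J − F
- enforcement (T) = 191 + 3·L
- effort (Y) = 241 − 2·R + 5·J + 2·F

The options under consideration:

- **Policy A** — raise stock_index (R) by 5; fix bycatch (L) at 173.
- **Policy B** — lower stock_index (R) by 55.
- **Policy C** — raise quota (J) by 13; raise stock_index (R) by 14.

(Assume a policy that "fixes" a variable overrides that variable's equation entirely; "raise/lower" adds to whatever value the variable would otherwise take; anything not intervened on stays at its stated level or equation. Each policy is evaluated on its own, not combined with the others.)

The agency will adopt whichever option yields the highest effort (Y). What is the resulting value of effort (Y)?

Policy A (R + 5, L := 173):
  R = 24 + 5 = 29
  J = 62
  F = 26
  Y = 241 − 2·29 + 5·62 + 2·26 = 545
Policy B (R − 55):
  R = 24 − 55 = -31
  J = 62
  F = 26
  Y = 241 − 2·(-31) + 5·62 + 2·26 = 665
Policy C (J + 13, R + 14):
  R = 24 + 14 = 38
  J = 62 + 13 = 75
  F = 26
  Y = 241 − 2·38 + 5·75 + 2·26 = 592
Comparing — Policy A: Y=545, Policy B: Y=665, Policy C: Y=592. Highest is 665 (Policy B).

665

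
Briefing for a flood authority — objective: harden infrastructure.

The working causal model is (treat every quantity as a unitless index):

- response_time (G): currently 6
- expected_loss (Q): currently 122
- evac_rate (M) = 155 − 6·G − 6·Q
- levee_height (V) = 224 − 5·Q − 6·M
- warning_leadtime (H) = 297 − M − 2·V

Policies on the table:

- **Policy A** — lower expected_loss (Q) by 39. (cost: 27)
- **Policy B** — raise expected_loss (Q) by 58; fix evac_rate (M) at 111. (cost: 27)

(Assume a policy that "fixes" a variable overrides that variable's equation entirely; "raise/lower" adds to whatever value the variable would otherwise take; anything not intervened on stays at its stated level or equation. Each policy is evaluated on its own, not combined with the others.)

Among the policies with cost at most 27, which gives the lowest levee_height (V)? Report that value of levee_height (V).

-1342

Policy A (Q − 39):
  G = 6
  Q = 122 − 39 = 83
  M = 155 − 6·6 − 6·83 = -379
  V = 224 − 5·83 − 6·(-379) = 2083
Policy B (Q + 58, M := 111):
  G = 6
  Q = 122 + 58 = 180
  M = 111
  V = 224 − 5·180 − 6·111 = -1342
Comparing — Policy A: V=2083, Policy B: V=-1342. Lowest is -1342 (Policy B).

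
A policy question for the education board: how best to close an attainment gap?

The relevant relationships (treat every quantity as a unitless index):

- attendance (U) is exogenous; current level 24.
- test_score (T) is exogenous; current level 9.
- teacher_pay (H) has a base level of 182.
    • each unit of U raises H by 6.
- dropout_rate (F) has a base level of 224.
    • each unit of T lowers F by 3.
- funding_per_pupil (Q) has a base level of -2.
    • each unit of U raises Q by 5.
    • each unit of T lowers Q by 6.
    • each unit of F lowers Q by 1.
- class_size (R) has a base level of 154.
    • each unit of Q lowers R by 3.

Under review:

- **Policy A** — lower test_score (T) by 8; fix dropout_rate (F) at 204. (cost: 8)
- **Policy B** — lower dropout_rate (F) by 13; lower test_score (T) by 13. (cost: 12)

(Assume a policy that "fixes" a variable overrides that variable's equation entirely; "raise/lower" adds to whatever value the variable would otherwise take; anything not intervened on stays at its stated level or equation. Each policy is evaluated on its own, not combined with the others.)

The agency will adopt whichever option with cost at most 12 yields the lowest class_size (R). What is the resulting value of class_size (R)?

397

Policy A (T − 8, F := 204):
  U = 24
  T = 9 − 8 = 1
  F = 204
  Q = -2 + 5·24 − 6·1 − 204 = -92
  R = 154 − 3·(-92) = 430
Policy B (F − 13, T − 13):
  U = 24
  T = 9 − 13 = -4
  F = 224 − 3·(-4) (−13 from intervention) = 223
  Q = -2 + 5·24 − 6·(-4) − 223 = -81
  R = 154 − 3·(-81) = 397
Comparing — Policy A: R=430, Policy B: R=397. Lowest is 397 (Policy B).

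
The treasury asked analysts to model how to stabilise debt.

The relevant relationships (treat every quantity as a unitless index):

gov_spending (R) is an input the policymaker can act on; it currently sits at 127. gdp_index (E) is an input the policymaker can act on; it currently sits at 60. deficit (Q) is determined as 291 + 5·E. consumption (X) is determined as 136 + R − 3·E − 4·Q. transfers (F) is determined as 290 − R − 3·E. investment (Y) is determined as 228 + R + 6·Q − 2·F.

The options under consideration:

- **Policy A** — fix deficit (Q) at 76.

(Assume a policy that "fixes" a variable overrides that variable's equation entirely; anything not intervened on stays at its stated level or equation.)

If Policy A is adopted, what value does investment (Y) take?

Policy A (Q := 76):
  R = 127
  E = 60
  Q = 76
  F = 290 − 127 − 3·60 = -17
  Y = 228 + 127 + 6·76 − 2·(-17) = 845

845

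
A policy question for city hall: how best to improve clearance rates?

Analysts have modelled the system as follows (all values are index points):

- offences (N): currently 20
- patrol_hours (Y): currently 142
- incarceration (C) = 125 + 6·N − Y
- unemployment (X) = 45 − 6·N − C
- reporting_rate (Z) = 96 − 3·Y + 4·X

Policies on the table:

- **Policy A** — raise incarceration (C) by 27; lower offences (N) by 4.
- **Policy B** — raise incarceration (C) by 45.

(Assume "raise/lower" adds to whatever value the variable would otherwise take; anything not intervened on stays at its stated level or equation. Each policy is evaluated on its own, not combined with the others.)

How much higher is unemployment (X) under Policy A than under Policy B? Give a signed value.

Policy A (C + 27, N − 4):
  N = 20 − 4 = 16
  Y = 142
  C = 125 + 6·16 − 142 (+27 from intervention) = 106
  X = 45 − 6·16 − 106 = -157
Policy B (C + 45):
  N = 20
  Y = 142
  C = 125 + 6·20 − 142 (+45 from intervention) = 148
  X = 45 − 6·20 − 148 = -223
X: -157 − (-223) = 66

66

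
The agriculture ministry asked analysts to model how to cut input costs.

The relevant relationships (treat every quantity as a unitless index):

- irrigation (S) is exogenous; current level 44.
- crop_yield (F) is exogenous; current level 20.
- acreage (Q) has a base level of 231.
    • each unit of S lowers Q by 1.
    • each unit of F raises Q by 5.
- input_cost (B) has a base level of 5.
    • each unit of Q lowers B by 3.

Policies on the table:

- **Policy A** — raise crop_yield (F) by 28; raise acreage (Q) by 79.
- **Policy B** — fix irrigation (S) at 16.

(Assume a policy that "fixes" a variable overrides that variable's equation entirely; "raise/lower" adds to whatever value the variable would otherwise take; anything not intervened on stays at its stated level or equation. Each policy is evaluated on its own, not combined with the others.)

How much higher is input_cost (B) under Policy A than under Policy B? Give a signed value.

Policy A (F + 28, Q + 79):
  S = 44
  F = 20 + 28 = 48
  Q = 231 − 44 + 5·48 (+79 from intervention) = 506
  B = 5 − 3·506 = -1513
Policy B (S := 16):
  S = 16
  F = 20
  Q = 231 − 16 + 5·20 = 315
  B = 5 − 3·315 = -940
B: -1513 − (-940) = -573

-573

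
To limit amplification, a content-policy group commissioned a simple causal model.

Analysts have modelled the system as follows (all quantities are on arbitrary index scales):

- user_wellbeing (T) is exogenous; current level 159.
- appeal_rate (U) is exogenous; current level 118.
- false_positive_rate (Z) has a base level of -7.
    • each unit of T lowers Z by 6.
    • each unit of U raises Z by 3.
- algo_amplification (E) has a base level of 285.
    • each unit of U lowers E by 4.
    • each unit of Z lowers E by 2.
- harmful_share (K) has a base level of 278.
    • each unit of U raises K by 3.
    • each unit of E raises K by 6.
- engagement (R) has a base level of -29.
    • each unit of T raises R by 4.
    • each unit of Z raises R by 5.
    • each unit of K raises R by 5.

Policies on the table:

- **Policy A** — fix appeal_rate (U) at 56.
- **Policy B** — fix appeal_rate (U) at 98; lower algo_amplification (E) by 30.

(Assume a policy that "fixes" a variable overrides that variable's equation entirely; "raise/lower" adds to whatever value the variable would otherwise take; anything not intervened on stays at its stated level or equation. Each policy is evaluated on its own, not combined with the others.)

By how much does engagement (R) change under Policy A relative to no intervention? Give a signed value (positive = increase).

Baseline:
  T = 159
  U = 118
  Z = -7 − 6·159 + 3·118 = -607
  E = 285 − 4·118 − 2·(-607) = 1027
  K = 278 + 3·118 + 6·1027 = 6794
  R = -29 + 4·159 + 5·(-607) + 5·6794 = 31542
Policy A (U := 56):
  T = 159
  U = 56
  Z = -7 − 6·159 + 3·56 = -793
  E = 285 − 4·56 − 2·(-793) = 1647
  K = 278 + 3·56 + 6·1647 = 10328
  R = -29 + 4·159 + 5·(-793) + 5·10328 = 48282
Change in R: 48282 − 31542 = 16740

16740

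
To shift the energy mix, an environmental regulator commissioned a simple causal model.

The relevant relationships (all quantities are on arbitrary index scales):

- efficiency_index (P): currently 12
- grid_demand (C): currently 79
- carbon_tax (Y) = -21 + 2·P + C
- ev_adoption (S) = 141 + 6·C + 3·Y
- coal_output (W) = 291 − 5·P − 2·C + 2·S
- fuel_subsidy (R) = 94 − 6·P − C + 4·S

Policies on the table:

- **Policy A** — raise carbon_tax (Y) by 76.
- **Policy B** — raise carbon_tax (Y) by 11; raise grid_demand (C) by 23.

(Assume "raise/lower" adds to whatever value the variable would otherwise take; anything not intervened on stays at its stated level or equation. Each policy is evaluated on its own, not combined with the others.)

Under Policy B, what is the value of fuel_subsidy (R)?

Policy B (Y + 11, C + 23):
  P = 12
  C = 79 + 23 = 102
  Y = -21 + 2·12 + 102 (+11 from intervention) = 116
  S = 141 + 6·102 + 3·116 = 1101
  R = 94 − 6·12 − 102 + 4·1101 = 4324

4324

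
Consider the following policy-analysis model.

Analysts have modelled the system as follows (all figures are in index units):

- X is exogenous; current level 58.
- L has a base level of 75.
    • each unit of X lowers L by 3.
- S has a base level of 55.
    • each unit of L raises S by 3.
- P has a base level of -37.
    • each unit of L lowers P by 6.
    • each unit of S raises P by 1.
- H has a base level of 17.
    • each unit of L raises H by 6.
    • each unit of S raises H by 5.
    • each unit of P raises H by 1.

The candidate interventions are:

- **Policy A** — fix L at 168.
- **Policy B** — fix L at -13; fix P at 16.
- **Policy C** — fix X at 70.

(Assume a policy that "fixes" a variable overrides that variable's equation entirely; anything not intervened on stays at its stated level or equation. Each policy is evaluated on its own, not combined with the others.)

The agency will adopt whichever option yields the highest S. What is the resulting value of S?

Policy A (L := 168):
  X = 58
  L = 168
  S = 55 + 3·168 = 559
Policy B (L := -13, P := 16):
  X = 58
  L = -13
  S = 55 + 3·(-13) = 16
Policy C (X := 70):
  X = 70
  L = 75 − 3·70 = -135
  S = 55 + 3·(-135) = -350
Comparing — Policy A: S=559, Policy B: S=16, Policy C: S=-350. Highest is 559 (Policy A).

559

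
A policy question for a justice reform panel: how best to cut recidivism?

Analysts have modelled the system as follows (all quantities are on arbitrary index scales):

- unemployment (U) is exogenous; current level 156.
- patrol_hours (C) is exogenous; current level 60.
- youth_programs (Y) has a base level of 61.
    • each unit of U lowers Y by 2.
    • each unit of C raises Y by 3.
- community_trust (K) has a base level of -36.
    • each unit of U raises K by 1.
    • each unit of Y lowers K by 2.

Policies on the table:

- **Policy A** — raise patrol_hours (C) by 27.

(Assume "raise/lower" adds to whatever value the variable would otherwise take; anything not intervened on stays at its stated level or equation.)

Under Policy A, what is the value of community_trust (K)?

Policy A (C + 27):
  U = 156
  C = 60 + 27 = 87
  Y = 61 − 2·156 + 3·87 = 10
  K = -36 + 156 − 2·10 = 100

100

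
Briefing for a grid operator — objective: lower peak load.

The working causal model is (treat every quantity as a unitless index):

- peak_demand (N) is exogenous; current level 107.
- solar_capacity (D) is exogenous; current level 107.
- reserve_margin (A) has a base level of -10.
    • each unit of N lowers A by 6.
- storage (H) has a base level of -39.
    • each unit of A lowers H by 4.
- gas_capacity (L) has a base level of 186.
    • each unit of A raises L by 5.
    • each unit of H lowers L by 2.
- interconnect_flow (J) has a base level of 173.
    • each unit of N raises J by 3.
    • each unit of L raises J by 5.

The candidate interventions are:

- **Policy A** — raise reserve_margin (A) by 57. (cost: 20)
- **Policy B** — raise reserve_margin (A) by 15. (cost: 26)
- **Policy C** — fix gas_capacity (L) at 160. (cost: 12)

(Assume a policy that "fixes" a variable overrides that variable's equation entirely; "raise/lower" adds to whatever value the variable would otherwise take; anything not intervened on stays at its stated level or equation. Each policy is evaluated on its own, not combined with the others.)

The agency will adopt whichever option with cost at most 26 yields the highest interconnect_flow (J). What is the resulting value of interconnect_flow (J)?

1294

Policy A (A + 57):
  N = 107
  A = -10 − 6·107 (+57 from intervention) = -595
  H = -39 − 4·(-595) = 2341
  L = 186 + 5·(-595) − 2·2341 = -7471
  J = 173 + 3·107 + 5·(-7471) = -36861
Policy B (A + 15):
  N = 107
  A = -10 − 6·107 (+15 from intervention) = -637
  H = -39 − 4·(-637) = 2509
  L = 186 + 5·(-637) − 2·2509 = -8017
  J = 173 + 3·107 + 5·(-8017) = -39591
Policy C (L := 160):
  N = 107
  A = -10 − 6·107 = -652
  H = -39 − 4·(-652) = 2569
  L = 160
  J = 173 + 3·107 + 5·160 = 1294
Comparing — Policy A: J=-36861, Policy B: J=-39591, Policy C: J=1294. Highest is 1294 (Policy C).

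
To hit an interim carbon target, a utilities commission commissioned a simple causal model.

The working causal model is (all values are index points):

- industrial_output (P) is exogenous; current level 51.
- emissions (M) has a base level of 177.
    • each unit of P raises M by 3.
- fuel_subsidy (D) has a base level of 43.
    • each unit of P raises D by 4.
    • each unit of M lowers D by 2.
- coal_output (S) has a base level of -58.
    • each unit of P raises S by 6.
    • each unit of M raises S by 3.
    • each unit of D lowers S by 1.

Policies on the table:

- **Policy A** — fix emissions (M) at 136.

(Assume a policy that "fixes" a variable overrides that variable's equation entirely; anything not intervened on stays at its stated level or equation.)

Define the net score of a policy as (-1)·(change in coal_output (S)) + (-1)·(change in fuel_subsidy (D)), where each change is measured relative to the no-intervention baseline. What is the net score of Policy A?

582

Baseline:
  P = 51
  M = 177 + 3·51 = 330
  D = 43 + 4·51 − 2·330 = -413
  S = -58 + 6·51 + 3·330 − (-413) = 1651
Policy A (M := 136):
  P = 51
  M = 136
  D = 43 + 4·51 − 2·136 = -25
  S = -58 + 6·51 + 3·136 − (-25) = 681
ΔS = 681 − 1651 = -970; ΔD = -25 − (-413) = 388
Score = (-1)·(-970) + (-1)·388 = 582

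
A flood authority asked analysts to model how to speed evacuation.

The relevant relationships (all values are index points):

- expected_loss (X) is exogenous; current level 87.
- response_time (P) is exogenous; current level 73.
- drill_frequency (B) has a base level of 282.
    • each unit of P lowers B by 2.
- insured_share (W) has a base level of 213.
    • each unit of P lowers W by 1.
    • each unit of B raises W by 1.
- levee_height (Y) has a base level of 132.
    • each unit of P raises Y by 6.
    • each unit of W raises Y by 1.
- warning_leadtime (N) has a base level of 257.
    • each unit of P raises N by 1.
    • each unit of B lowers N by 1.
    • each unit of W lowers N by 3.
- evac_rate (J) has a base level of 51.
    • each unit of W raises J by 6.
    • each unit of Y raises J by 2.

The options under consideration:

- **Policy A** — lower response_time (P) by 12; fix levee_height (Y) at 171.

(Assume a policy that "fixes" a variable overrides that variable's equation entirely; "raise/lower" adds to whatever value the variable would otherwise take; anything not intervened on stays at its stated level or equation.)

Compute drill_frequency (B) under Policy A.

160

Policy A (P − 12, Y := 171):
  P = 73 − 12 = 61
  B = 282 − 2·61 = 160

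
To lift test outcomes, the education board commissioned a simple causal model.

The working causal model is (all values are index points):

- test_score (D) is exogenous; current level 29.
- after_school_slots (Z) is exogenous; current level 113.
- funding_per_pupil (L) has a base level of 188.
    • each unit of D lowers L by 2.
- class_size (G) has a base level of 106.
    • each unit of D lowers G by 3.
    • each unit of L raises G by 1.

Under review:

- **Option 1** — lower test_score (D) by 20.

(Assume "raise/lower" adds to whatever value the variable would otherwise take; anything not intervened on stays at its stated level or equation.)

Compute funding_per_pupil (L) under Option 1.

Option 1 (D − 20):
  D = 29 − 20 = 9
  L = 188 − 2·9 = 170

170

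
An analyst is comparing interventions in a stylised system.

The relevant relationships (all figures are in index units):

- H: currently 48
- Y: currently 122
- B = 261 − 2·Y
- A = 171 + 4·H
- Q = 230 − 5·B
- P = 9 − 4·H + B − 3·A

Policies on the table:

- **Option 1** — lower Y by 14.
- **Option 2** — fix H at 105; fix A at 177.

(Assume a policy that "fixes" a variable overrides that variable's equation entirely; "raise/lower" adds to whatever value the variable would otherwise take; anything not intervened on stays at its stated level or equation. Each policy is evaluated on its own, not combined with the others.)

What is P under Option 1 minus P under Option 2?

-302

Option 1 (Y − 14):
  H = 48
  Y = 122 − 14 = 108
  B = 261 − 2·108 = 45
  A = 171 + 4·48 = 363
  P = 9 − 4·48 + 45 − 3·363 = -1227
Option 2 (H := 105, A := 177):
  H = 105
  Y = 122
  B = 261 − 2·122 = 17
  A = 177
  P = 9 − 4·105 + 17 − 3·177 = -925
P: -1227 − (-925) = -302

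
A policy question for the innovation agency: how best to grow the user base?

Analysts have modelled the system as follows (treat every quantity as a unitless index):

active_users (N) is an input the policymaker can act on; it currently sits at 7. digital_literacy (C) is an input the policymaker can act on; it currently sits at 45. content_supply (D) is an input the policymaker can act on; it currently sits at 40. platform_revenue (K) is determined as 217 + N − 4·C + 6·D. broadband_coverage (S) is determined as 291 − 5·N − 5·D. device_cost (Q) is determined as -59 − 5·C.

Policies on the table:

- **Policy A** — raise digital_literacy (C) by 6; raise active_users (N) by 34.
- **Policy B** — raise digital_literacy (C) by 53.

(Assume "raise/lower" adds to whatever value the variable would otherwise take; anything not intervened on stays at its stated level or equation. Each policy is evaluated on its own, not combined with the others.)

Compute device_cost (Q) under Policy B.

-549

Policy B (C + 53):
  C = 45 + 53 = 98
  Q = -59 − 5·98 = -549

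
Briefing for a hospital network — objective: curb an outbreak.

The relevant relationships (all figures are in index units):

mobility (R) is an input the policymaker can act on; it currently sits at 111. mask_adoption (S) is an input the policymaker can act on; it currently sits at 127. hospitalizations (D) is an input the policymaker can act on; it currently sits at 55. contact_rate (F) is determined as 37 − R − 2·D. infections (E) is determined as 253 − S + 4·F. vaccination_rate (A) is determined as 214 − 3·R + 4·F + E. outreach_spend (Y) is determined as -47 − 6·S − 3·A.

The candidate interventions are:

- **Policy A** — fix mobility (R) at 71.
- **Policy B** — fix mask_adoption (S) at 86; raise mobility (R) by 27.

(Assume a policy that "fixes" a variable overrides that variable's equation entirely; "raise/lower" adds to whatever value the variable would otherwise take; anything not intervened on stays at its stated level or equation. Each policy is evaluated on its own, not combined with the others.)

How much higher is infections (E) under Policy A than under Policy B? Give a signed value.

Policy A (R := 71):
  R = 71
  S = 127
  D = 55
  F = 37 − 71 − 2·55 = -144
  E = 253 − 127 + 4·(-144) = -450
Policy B (S := 86, R + 27):
  R = 111 + 27 = 138
  S = 86
  D = 55
  F = 37 − 138 − 2·55 = -211
  E = 253 − 86 + 4·(-211) = -677
E: -450 − (-677) = 227

227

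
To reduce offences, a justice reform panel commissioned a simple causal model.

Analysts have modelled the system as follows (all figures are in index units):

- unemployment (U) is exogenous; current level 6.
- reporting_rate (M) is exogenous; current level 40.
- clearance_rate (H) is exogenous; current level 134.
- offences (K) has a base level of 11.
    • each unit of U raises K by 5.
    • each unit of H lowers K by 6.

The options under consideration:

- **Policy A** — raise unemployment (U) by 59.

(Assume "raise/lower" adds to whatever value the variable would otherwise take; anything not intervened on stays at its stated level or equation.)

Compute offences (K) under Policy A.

-468

Policy A (U + 59):
  U = 6 + 59 = 65
  H = 134
  K = 11 + 5·65 − 6·134 = -468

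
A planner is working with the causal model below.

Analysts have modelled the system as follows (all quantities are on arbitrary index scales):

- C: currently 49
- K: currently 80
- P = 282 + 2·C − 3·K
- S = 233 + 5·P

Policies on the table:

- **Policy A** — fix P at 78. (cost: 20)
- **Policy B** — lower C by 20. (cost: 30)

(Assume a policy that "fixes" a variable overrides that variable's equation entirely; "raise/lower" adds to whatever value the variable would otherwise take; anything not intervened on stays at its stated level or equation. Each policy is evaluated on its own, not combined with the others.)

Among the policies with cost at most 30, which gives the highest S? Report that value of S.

733

Policy A (P := 78):
  C = 49
  K = 80
  P = 78
  S = 233 + 5·78 = 623
Policy B (C − 20):
  C = 49 − 20 = 29
  K = 80
  P = 282 + 2·29 − 3·80 = 100
  S = 233 + 5·100 = 733
Comparing — Policy A: S=623, Policy B: S=733. Highest is 733 (Policy B).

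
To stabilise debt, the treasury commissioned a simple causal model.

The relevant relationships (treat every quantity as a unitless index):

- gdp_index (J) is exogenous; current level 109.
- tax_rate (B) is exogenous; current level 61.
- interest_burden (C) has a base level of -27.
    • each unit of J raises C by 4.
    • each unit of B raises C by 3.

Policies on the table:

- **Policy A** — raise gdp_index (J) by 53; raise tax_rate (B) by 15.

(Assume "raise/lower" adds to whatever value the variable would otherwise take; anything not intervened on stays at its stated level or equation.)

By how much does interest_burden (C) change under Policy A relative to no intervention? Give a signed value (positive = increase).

257

Baseline:
  J = 109
  B = 61
  C = -27 + 4·109 + 3·61 = 592
Policy A (J + 53, B + 15):
  J = 109 + 53 = 162
  B = 61 + 15 = 76
  C = -27 + 4·162 + 3·76 = 849
Change in C: 849 − 592 = 257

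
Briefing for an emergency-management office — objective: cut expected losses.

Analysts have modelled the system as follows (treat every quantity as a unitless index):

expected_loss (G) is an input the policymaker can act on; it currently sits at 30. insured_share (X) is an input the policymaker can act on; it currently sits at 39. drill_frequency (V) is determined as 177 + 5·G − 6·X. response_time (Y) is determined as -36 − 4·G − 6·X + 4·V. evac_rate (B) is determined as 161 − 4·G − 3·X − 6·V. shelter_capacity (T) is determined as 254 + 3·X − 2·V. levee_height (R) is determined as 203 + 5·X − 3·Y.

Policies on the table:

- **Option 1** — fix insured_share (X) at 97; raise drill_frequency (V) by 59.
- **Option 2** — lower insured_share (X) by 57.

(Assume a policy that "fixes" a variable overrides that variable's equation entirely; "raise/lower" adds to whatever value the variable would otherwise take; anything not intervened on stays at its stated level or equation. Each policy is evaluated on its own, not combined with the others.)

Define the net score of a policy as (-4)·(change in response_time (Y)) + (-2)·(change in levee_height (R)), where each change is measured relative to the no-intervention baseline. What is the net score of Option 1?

Baseline:
  G = 30
  X = 39
  V = 177 + 5·30 − 6·39 = 93
  Y = -36 − 4·30 − 6·39 + 4·93 = -18
  R = 203 + 5·39 − 3·(-18) = 452
Option 1 (X := 97, V + 59):
  G = 30
  X = 97
  V = 177 + 5·30 − 6·97 (+59 from intervention) = -196
  Y = -36 − 4·30 − 6·97 + 4·(-196) = -1522
  R = 203 + 5·97 − 3·(-1522) = 5254
ΔY = -1522 − (-18) = -1504; ΔR = 5254 − 452 = 4802
Score = (-4)·(-1504) + (-2)·4802 = -3588

-3588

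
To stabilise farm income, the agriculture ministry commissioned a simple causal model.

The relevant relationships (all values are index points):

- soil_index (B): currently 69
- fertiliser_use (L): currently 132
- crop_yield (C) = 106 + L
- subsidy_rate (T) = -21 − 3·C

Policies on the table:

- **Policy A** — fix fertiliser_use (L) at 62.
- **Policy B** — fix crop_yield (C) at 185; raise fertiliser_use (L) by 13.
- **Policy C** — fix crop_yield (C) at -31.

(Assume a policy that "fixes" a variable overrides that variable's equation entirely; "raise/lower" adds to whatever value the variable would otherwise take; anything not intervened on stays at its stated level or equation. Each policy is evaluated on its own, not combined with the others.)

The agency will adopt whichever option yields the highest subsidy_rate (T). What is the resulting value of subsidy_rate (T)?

Policy A (L := 62):
  L = 62
  C = 106 + 62 = 168
  T = -21 − 3·168 = -525
Policy B (C := 185, L + 13):
  L = 132 + 13 = 145
  C = 185
  T = -21 − 3·185 = -576
Policy C (C := -31):
  L = 132
  C = -31
  T = -21 − 3·(-31) = 72
Comparing — Policy A: T=-525, Policy B: T=-576, Policy C: T=72. Highest is 72 (Policy C).

72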